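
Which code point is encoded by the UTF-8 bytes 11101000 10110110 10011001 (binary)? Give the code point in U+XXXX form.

Leading byte 0xE8 = 11101000 matches 1110xxxx → 3-byte sequence.
Byte 1: 0xE8 = 11101000, payload 1000 (4 bits).
Byte 2: 0xB6 = 10110110 (10xxxxxx ✓), payload 110110.
Byte 3: 0x99 = 10011001 (10xxxxxx ✓), payload 011001.
Concatenate: 1000110110011001 = 0x8D99 (16 bits → U+8D99).

U+8D99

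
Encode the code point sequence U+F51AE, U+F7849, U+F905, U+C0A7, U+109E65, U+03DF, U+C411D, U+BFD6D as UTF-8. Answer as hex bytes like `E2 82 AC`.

U+F51AE: 4-byte form → F3 B5 86 AE.
U+F7849: 4-byte form → F3 B7 A1 89.
U+F905: 3-byte form → EF A4 85.
U+C0A7: 3-byte form → EC 82 A7.
U+109E65: 4-byte form → F4 89 B9 A5.
U+03DF: 2-byte form → CF 9F.
U+C411D: 4-byte form → F3 84 84 9D.
U+BFD6D: 4-byte form → F2 BF B5 AD.
Concatenated (28 bytes): F3 B5 86 AE F3 B7 A1 89 EF A4 85 EC 82 A7 F4 89 B9 A5 CF 9F F3 84 84 9D F2 BF B5 AD.

F3 B5 86 AE F3 B7 A1 89 EF A4 85 EC 82 A7 F4 89 B9 A5 CF 9F F3 84 84 9D F2 BF B5 AD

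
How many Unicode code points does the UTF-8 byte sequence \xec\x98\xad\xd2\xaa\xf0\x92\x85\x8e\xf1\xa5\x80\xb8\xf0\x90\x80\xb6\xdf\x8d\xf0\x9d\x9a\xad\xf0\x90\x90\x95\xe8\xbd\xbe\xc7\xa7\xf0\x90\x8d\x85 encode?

11

Byte at offset 0: 0xEC = 11101100 → 3-byte char (#1). Advance 3.
Byte at offset 3: 0xD2 = 11010010 → 2-byte char (#2). Advance 2.
Byte at offset 5: 0xF0 = 11110000 → 4-byte char (#3). Advance 4.
Byte at offset 9: 0xF1 = 11110001 → 4-byte char (#4). Advance 4.
Byte at offset 13: 0xF0 = 11110000 → 4-byte char (#5). Advance 4.
Byte at offset 17: 0xDF = 11011111 → 2-byte char (#6). Advance 2.
Byte at offset 19: 0xF0 = 11110000 → 4-byte char (#7). Advance 4.
Byte at offset 23: 0xF0 = 11110000 → 4-byte char (#8). Advance 4.
Byte at offset 27: 0xE8 = 11101000 → 3-byte char (#9). Advance 3.
Byte at offset 30: 0xC7 = 11000111 → 2-byte char (#10). Advance 2.
Byte at offset 32: 0xF0 = 11110000 → 4-byte char (#11). Advance 4.
Reached end at offset 36 after 11 code points.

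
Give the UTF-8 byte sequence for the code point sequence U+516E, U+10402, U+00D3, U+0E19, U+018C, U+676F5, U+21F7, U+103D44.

U+516E: 3-byte form → E5 85 AE.
U+10402: 4-byte form → F0 90 90 82.
U+00D3: 2-byte form → C3 93.
U+0E19: 3-byte form → E0 B8 99.
U+018C: 2-byte form → C6 8C.
U+676F5: 4-byte form → F1 A7 9B B5.
U+21F7: 3-byte form → E2 87 B7.
U+103D44: 4-byte form → F4 83 B5 84.
Concatenated (25 bytes): E5 85 AE F0 90 90 82 C3 93 E0 B8 99 C6 8C F1 A7 9B B5 E2 87 B7 F4 83 B5 84.

E5 85 AE F0 90 90 82 C3 93 E0 B8 99 C6 8C F1 A7 9B B5 E2 87 B7 F4 83 B5 84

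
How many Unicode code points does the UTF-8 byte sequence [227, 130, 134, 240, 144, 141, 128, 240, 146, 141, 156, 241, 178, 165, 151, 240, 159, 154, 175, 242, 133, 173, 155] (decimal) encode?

6

Byte at offset 0: 0xE3 = 11100011 → 3-byte char (#1). Advance 3.
Byte at offset 3: 0xF0 = 11110000 → 4-byte char (#2). Advance 4.
Byte at offset 7: 0xF0 = 11110000 → 4-byte char (#3). Advance 4.
Byte at offset 11: 0xF1 = 11110001 → 4-byte char (#4). Advance 4.
Byte at offset 15: 0xF0 = 11110000 → 4-byte char (#5). Advance 4.
Byte at offset 19: 0xF2 = 11110010 → 4-byte char (#6). Advance 4.
Reached end at offset 23 after 6 code points.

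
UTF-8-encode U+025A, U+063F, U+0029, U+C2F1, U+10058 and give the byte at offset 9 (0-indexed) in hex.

0x90

U+025A → 2-byte form C9 9A at offsets 0–1.
U+063F → 2-byte form D8 BF at offsets 2–3.
U+0029 → 1-byte form 29 at offsets 4–4.
U+C2F1 → 3-byte form EC 8B B1 at offsets 5–7.
U+10058 → 4-byte form F0 90 81 98 at offsets 8–11.
Offset 9 falls in char 5's range; it's byte 2 of F0 90 81 98 = 0x90.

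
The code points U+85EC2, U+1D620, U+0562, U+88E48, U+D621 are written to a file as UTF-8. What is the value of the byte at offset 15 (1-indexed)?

0xED

1-indexed offset 15 is 0-indexed offset 14.
U+85EC2 → 4-byte form F2 85 BB 82 at offsets 0–3.
U+1D620 → 4-byte form F0 9D 98 A0 at offsets 4–7.
U+0562 → 2-byte form D5 A2 at offsets 8–9.
U+88E48 → 4-byte form F2 88 B9 88 at offsets 10–13.
U+D621 → 3-byte form ED 98 A1 at offsets 14–16.
Offset 14 falls in char 5's range; it's byte 1 of ED 98 A1 = 0xED.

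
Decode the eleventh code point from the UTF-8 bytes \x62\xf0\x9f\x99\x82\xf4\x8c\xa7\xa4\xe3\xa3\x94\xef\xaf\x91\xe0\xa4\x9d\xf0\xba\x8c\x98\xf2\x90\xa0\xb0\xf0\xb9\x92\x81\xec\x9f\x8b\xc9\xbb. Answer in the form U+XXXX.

Offset 0: leading byte 0x62 = 01100010 → 1-byte char #1 = 62.
Offset 1: leading byte 0xF0 = 11110000 → 4-byte char #2 = F0 9F 99 82.
Offset 5: leading byte 0xF4 = 11110100 → 4-byte char #3 = F4 8C A7 A4.
Offset 9: leading byte 0xE3 = 11100011 → 3-byte char #4 = E3 A3 94.
Offset 12: leading byte 0xEF = 11101111 → 3-byte char #5 = EF AF 91.
Offset 15: leading byte 0xE0 = 11100000 → 3-byte char #6 = E0 A4 9D.
Offset 18: leading byte 0xF0 = 11110000 → 4-byte char #7 = F0 BA 8C 98.
Offset 22: leading byte 0xF2 = 11110010 → 4-byte char #8 = F2 90 A0 B0.
Offset 26: leading byte 0xF0 = 11110000 → 4-byte char #9 = F0 B9 92 81.
Offset 30: leading byte 0xEC = 11101100 → 3-byte char #10 = EC 9F 8B.
Offset 33: leading byte 0xC9 = 11001001 → 2-byte char #11 = C9 BB.
Leading byte 0xC9 = 11001001 matches 110xxxxx → 2-byte sequence.
Byte 1: 0xC9 = 11001001, payload 01001 (5 bits).
Byte 2: 0xBB = 10111011 (10xxxxxx ✓), payload 111011.
Concatenate: 01001111011 = 0x27B (11 bits → U+027B).

U+027B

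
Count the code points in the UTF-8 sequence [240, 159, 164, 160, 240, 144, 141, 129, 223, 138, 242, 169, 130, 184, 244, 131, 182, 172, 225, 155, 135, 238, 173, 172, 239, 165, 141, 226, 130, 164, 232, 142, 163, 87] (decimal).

Byte at offset 0: 0xF0 = 11110000 → 4-byte char (#1). Advance 4.
Byte at offset 4: 0xF0 = 11110000 → 4-byte char (#2). Advance 4.
Byte at offset 8: 0xDF = 11011111 → 2-byte char (#3). Advance 2.
Byte at offset 10: 0xF2 = 11110010 → 4-byte char (#4). Advance 4.
Byte at offset 14: 0xF4 = 11110100 → 4-byte char (#5). Advance 4.
Byte at offset 18: 0xE1 = 11100001 → 3-byte char (#6). Advance 3.
Byte at offset 21: 0xEE = 11101110 → 3-byte char (#7). Advance 3.
Byte at offset 24: 0xEF = 11101111 → 3-byte char (#8). Advance 3.
Byte at offset 27: 0xE2 = 11100010 → 3-byte char (#9). Advance 3.
Byte at offset 30: 0xE8 = 11101000 → 3-byte char (#10). Advance 3.
Byte at offset 33: 0x57 = 01010111 → 1-byte char (#11). Advance 1.
Reached end at offset 34 after 11 code points.

11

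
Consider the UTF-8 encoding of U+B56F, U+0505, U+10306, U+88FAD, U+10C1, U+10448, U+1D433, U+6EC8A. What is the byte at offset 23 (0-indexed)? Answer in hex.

0xB3

U+B56F → 3-byte form EB 95 AF at offsets 0–2.
U+0505 → 2-byte form D4 85 at offsets 3–4.
U+10306 → 4-byte form F0 90 8C 86 at offsets 5–8.
U+88FAD → 4-byte form F2 88 BE AD at offsets 9–12.
U+10C1 → 3-byte form E1 83 81 at offsets 13–15.
U+10448 → 4-byte form F0 90 91 88 at offsets 16–19.
U+1D433 → 4-byte form F0 9D 90 B3 at offsets 20–23.
Offset 23 falls in char 7's range; it's byte 4 of F0 9D 90 B3 = 0xB3.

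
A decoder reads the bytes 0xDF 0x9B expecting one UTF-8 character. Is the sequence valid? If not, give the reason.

Leading byte 0xDF = 11011111 → 2-byte form.
Continuation bytes 0x9B=10011011 all match 10xxxxxx.
Decoded value 0x7DB is ≥ 0x80 (shortest form) and not a surrogate.

valid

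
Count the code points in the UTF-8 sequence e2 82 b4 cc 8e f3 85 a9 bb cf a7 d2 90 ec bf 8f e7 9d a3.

7

Byte at offset 0: 0xE2 = 11100010 → 3-byte char (#1). Advance 3.
Byte at offset 3: 0xCC = 11001100 → 2-byte char (#2). Advance 2.
Byte at offset 5: 0xF3 = 11110011 → 4-byte char (#3). Advance 4.
Byte at offset 9: 0xCF = 11001111 → 2-byte char (#4). Advance 2.
Byte at offset 11: 0xD2 = 11010010 → 2-byte char (#5). Advance 2.
Byte at offset 13: 0xEC = 11101100 → 3-byte char (#6). Advance 3.
Byte at offset 16: 0xE7 = 11100111 → 3-byte char (#7). Advance 3.
Reached end at offset 19 after 7 code points.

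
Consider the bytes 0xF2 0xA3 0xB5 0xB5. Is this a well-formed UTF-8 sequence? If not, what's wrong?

Leading byte 0xF2 = 11110010 → 4-byte form.
Continuation bytes 0xA3=10100011, 0xB5=10110101, 0xB5=10110101 all match 10xxxxxx.
Decoded value 0xA3D75 is ≥ 0x10000 (shortest form) and not a surrogate.

valid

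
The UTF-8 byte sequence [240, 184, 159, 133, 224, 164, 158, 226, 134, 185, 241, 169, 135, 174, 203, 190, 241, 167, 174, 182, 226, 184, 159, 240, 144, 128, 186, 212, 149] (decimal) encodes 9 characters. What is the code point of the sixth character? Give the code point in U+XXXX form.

U+67BB6

Offset 0: leading byte 0xF0 = 11110000 → 4-byte char #1 = F0 B8 9F 85.
Offset 4: leading byte 0xE0 = 11100000 → 3-byte char #2 = E0 A4 9E.
Offset 7: leading byte 0xE2 = 11100010 → 3-byte char #3 = E2 86 B9.
Offset 10: leading byte 0xF1 = 11110001 → 4-byte char #4 = F1 A9 87 AE.
Offset 14: leading byte 0xCB = 11001011 → 2-byte char #5 = CB BE.
Offset 16: leading byte 0xF1 = 11110001 → 4-byte char #6 = F1 A7 AE B6.
Leading byte 0xF1 = 11110001 matches 11110xxx → 4-byte sequence.
Byte 1: 0xF1 = 11110001, payload 001 (3 bits).
Byte 2: 0xA7 = 10100111 (10xxxxxx ✓), payload 100111.
Byte 3: 0xAE = 10101110 (10xxxxxx ✓), payload 101110.
Byte 4: 0xB6 = 10110110 (10xxxxxx ✓), payload 110110.
Concatenate: 001100111101110110110 = 0x67BB6 (21 bits → U+67BB6).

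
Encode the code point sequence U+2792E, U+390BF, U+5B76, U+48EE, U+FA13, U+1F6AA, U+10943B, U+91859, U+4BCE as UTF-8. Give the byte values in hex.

F0 A7 A4 AE F0 B9 82 BF E5 AD B6 E4 A3 AE EF A8 93 F0 9F 9A AA F4 89 90 BB F2 91 A1 99 E4 AF 8E

U+2792E: 4-byte form → F0 A7 A4 AE.
U+390BF: 4-byte form → F0 B9 82 BF.
U+5B76: 3-byte form → E5 AD B6.
U+48EE: 3-byte form → E4 A3 AE.
U+FA13: 3-byte form → EF A8 93.
U+1F6AA: 4-byte form → F0 9F 9A AA.
U+10943B: 4-byte form → F4 89 90 BB.
U+91859: 4-byte form → F2 91 A1 99.
U+4BCE: 3-byte form → E4 AF 8E.
Concatenated (32 bytes): F0 A7 A4 AE F0 B9 82 BF E5 AD B6 E4 A3 AE EF A8 93 F0 9F 9A AA F4 89 90 BB F2 91 A1 99 E4 AF 8E.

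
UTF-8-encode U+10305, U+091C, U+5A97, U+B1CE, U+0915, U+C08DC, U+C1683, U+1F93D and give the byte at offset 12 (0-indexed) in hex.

0x8E

U+10305 → 4-byte form F0 90 8C 85 at offsets 0–3.
U+091C → 3-byte form E0 A4 9C at offsets 4–6.
U+5A97 → 3-byte form E5 AA 97 at offsets 7–9.
U+B1CE → 3-byte form EB 87 8E at offsets 10–12.
Offset 12 falls in char 4's range; it's byte 3 of EB 87 8E = 0x8E.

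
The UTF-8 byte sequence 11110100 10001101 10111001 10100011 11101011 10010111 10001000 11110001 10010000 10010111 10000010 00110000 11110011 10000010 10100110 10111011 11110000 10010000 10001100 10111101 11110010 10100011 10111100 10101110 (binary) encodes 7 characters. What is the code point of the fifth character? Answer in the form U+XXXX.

U+C29BB

Offset 0: leading byte 0xF4 = 11110100 → 4-byte char #1 = F4 8D B9 A3.
Offset 4: leading byte 0xEB = 11101011 → 3-byte char #2 = EB 97 88.
Offset 7: leading byte 0xF1 = 11110001 → 4-byte char #3 = F1 90 97 82.
Offset 11: leading byte 0x30 = 00110000 → 1-byte char #4 = 30.
Offset 12: leading byte 0xF3 = 11110011 → 4-byte char #5 = F3 82 A6 BB.
Leading byte 0xF3 = 11110011 matches 11110xxx → 4-byte sequence.
Byte 1: 0xF3 = 11110011, payload 011 (3 bits).
Byte 2: 0x82 = 10000010 (10xxxxxx ✓), payload 000010.
Byte 3: 0xA6 = 10100110 (10xxxxxx ✓), payload 100110.
Byte 4: 0xBB = 10111011 (10xxxxxx ✓), payload 111011.
Concatenate: 011000010100110111011 = 0xC29BB (21 bits → U+C29BB).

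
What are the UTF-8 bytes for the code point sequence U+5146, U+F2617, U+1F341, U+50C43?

U+5146: 3-byte form → E5 85 86.
U+F2617: 4-byte form → F3 B2 98 97.
U+1F341: 4-byte form → F0 9F 8D 81.
U+50C43: 4-byte form → F1 90 B1 83.
Concatenated (15 bytes): E5 85 86 F3 B2 98 97 F0 9F 8D 81 F1 90 B1 83.

E5 85 86 F3 B2 98 97 F0 9F 8D 81 F1 90 B1 83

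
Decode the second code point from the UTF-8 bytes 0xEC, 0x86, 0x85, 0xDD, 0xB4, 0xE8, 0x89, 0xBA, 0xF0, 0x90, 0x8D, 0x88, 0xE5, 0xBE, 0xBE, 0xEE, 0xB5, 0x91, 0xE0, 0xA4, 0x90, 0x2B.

Offset 0: leading byte 0xEC = 11101100 → 3-byte char #1 = EC 86 85.
Offset 3: leading byte 0xDD = 11011101 → 2-byte char #2 = DD B4.
Leading byte 0xDD = 11011101 matches 110xxxxx → 2-byte sequence.
Byte 1: 0xDD = 11011101, payload 11101 (5 bits).
Byte 2: 0xB4 = 10110100 (10xxxxxx ✓), payload 110100.
Concatenate: 11101110100 = 0x774 (11 bits → U+0774).

U+0774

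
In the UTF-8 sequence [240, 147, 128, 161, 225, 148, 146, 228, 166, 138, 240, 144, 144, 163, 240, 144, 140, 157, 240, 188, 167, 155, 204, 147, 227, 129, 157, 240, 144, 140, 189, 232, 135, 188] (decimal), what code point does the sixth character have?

Offset 0: leading byte 0xF0 = 11110000 → 4-byte char #1 = F0 93 80 A1.
Offset 4: leading byte 0xE1 = 11100001 → 3-byte char #2 = E1 94 92.
Offset 7: leading byte 0xE4 = 11100100 → 3-byte char #3 = E4 A6 8A.
Offset 10: leading byte 0xF0 = 11110000 → 4-byte char #4 = F0 90 90 A3.
Offset 14: leading byte 0xF0 = 11110000 → 4-byte char #5 = F0 90 8C 9D.
Offset 18: leading byte 0xF0 = 11110000 → 4-byte char #6 = F0 BC A7 9B.
Leading byte 0xF0 = 11110000 matches 11110xxx → 4-byte sequence.
Byte 1: 0xF0 = 11110000, payload 000 (3 bits).
Byte 2: 0xBC = 10111100 (10xxxxxx ✓), payload 111100.
Byte 3: 0xA7 = 10100111 (10xxxxxx ✓), payload 100111.
Byte 4: 0x9B = 10011011 (10xxxxxx ✓), payload 011011.
Concatenate: 000111100100111011011 = 0x3C9DB (21 bits → U+3C9DB).

U+3C9DB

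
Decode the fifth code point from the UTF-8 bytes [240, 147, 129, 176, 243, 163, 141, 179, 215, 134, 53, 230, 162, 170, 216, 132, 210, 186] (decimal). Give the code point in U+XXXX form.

U+68AA

Offset 0: leading byte 0xF0 = 11110000 → 4-byte char #1 = F0 93 81 B0.
Offset 4: leading byte 0xF3 = 11110011 → 4-byte char #2 = F3 A3 8D B3.
Offset 8: leading byte 0xD7 = 11010111 → 2-byte char #3 = D7 86.
Offset 10: leading byte 0x35 = 00110101 → 1-byte char #4 = 35.
Offset 11: leading byte 0xE6 = 11100110 → 3-byte char #5 = E6 A2 AA.
Leading byte 0xE6 = 11100110 matches 1110xxxx → 3-byte sequence.
Byte 1: 0xE6 = 11100110, payload 0110 (4 bits).
Byte 2: 0xA2 = 10100010 (10xxxxxx ✓), payload 100010.
Byte 3: 0xAA = 10101010 (10xxxxxx ✓), payload 101010.
Concatenate: 0110100010101010 = 0x68AA (16 bits → U+68AA).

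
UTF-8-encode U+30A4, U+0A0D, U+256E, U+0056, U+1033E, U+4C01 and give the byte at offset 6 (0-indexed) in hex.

0xE2

U+30A4 → 3-byte form E3 82 A4 at offsets 0–2.
U+0A0D → 3-byte form E0 A8 8D at offsets 3–5.
U+256E → 3-byte form E2 95 AE at offsets 6–8.
Offset 6 falls in char 3's range; it's byte 1 of E2 95 AE = 0xE2.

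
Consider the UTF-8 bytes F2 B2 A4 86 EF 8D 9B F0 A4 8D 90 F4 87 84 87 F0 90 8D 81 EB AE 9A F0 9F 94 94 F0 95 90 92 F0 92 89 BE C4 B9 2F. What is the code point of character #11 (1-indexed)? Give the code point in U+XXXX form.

Offset 0: leading byte 0xF2 = 11110010 → 4-byte char #1 = F2 B2 A4 86.
Offset 4: leading byte 0xEF = 11101111 → 3-byte char #2 = EF 8D 9B.
Offset 7: leading byte 0xF0 = 11110000 → 4-byte char #3 = F0 A4 8D 90.
Offset 11: leading byte 0xF4 = 11110100 → 4-byte char #4 = F4 87 84 87.
Offset 15: leading byte 0xF0 = 11110000 → 4-byte char #5 = F0 90 8D 81.
Offset 19: leading byte 0xEB = 11101011 → 3-byte char #6 = EB AE 9A.
Offset 22: leading byte 0xF0 = 11110000 → 4-byte char #7 = F0 9F 94 94.
Offset 26: leading byte 0xF0 = 11110000 → 4-byte char #8 = F0 95 90 92.
Offset 30: leading byte 0xF0 = 11110000 → 4-byte char #9 = F0 92 89 BE.
Offset 34: leading byte 0xC4 = 11000100 → 2-byte char #10 = C4 B9.
Offset 36: leading byte 0x2F = 00101111 → 1-byte char #11 = 2F.
Leading byte 0x2F = 00101111 matches 0xxxxxxx → 1-byte sequence.
Byte 1: 0x2F = 00101111, payload 0101111 (7 bits).
Concatenate: 0101111 = 0x2F (7 bits → U+002F).

U+002F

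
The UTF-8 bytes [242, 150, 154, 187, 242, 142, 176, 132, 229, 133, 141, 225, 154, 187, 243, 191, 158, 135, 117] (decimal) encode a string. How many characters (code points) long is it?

6

Byte at offset 0: 0xF2 = 11110010 → 4-byte char (#1). Advance 4.
Byte at offset 4: 0xF2 = 11110010 → 4-byte char (#2). Advance 4.
Byte at offset 8: 0xE5 = 11100101 → 3-byte char (#3). Advance 3.
Byte at offset 11: 0xE1 = 11100001 → 3-byte char (#4). Advance 3.
Byte at offset 14: 0xF3 = 11110011 → 4-byte char (#5). Advance 4.
Byte at offset 18: 0x75 = 01110101 → 1-byte char (#6). Advance 1.
Reached end at offset 19 after 6 code points.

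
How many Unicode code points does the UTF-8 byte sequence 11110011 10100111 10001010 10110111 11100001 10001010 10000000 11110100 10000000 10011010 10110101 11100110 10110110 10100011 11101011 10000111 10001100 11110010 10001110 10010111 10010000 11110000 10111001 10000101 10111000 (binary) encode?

7

Byte at offset 0: 0xF3 = 11110011 → 4-byte char (#1). Advance 4.
Byte at offset 4: 0xE1 = 11100001 → 3-byte char (#2). Advance 3.
Byte at offset 7: 0xF4 = 11110100 → 4-byte char (#3). Advance 4.
Byte at offset 11: 0xE6 = 11100110 → 3-byte char (#4). Advance 3.
Byte at offset 14: 0xEB = 11101011 → 3-byte char (#5). Advance 3.
Byte at offset 17: 0xF2 = 11110010 → 4-byte char (#6). Advance 4.
Byte at offset 21: 0xF0 = 11110000 → 4-byte char (#7). Advance 4.
Reached end at offset 25 after 7 code points.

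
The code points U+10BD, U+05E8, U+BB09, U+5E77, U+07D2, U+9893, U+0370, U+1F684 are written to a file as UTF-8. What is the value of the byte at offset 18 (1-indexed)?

1-indexed offset 18 is 0-indexed offset 17.
U+10BD → 3-byte form E1 82 BD at offsets 0–2.
U+05E8 → 2-byte form D7 A8 at offsets 3–4.
U+BB09 → 3-byte form EB AC 89 at offsets 5–7.
U+5E77 → 3-byte form E5 B9 B7 at offsets 8–10.
U+07D2 → 2-byte form DF 92 at offsets 11–12.
U+9893 → 3-byte form E9 A2 93 at offsets 13–15.
U+0370 → 2-byte form CD B0 at offsets 16–17.
Offset 17 falls in char 7's range; it's byte 2 of CD B0 = 0xB0.

0xB0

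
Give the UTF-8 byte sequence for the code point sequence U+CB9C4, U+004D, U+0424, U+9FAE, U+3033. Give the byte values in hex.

U+CB9C4: 4-byte form → F3 8B A7 84.
U+004D: 1-byte form → 4D.
U+0424: 2-byte form → D0 A4.
U+9FAE: 3-byte form → E9 BE AE.
U+3033: 3-byte form → E3 80 B3.
Concatenated (13 bytes): F3 8B A7 84 4D D0 A4 E9 BE AE E3 80 B3.

F3 8B A7 84 4D D0 A4 E9 BE AE E3 80 B3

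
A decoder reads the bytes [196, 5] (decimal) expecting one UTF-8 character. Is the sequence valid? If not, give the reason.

invalid (non-continuation byte where continuation expected)

Leading byte 0xC4 = 11000100 → 2-byte form.
Byte 2 is 0x05 = 00000101, which is not 10xxxxxx — expected a continuation byte.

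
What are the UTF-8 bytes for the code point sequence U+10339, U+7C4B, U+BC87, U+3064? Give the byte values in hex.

U+10339: 4-byte form → F0 90 8C B9.
U+7C4B: 3-byte form → E7 B1 8B.
U+BC87: 3-byte form → EB B2 87.
U+3064: 3-byte form → E3 81 A4.
Concatenated (13 bytes): F0 90 8C B9 E7 B1 8B EB B2 87 E3 81 A4.

F0 90 8C B9 E7 B1 8B EB B2 87 E3 81 A4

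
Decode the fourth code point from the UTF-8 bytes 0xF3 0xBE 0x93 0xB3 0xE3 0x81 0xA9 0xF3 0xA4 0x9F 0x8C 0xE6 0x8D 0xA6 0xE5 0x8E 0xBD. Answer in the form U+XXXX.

U+6366

Offset 0: leading byte 0xF3 = 11110011 → 4-byte char #1 = F3 BE 93 B3.
Offset 4: leading byte 0xE3 = 11100011 → 3-byte char #2 = E3 81 A9.
Offset 7: leading byte 0xF3 = 11110011 → 4-byte char #3 = F3 A4 9F 8C.
Offset 11: leading byte 0xE6 = 11100110 → 3-byte char #4 = E6 8D A6.
Leading byte 0xE6 = 11100110 matches 1110xxxx → 3-byte sequence.
Byte 1: 0xE6 = 11100110, payload 0110 (4 bits).
Byte 2: 0x8D = 10001101 (10xxxxxx ✓), payload 001101.
Byte 3: 0xA6 = 10100110 (10xxxxxx ✓), payload 100110.
Concatenate: 0110001101100110 = 0x6366 (16 bits → U+6366).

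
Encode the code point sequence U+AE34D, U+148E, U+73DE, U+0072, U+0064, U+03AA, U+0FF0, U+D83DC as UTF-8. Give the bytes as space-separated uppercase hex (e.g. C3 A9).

U+AE34D: 4-byte form → F2 AE 8D 8D.
U+148E: 3-byte form → E1 92 8E.
U+73DE: 3-byte form → E7 8F 9E.
U+0072: 1-byte form → 72.
U+0064: 1-byte form → 64.
U+03AA: 2-byte form → CE AA.
U+0FF0: 3-byte form → E0 BF B0.
U+D83DC: 4-byte form → F3 98 8F 9C.
Concatenated (21 bytes): F2 AE 8D 8D E1 92 8E E7 8F 9E 72 64 CE AA E0 BF B0 F3 98 8F 9C.

F2 AE 8D 8D E1 92 8E E7 8F 9E 72 64 CE AA E0 BF B0 F3 98 8F 9C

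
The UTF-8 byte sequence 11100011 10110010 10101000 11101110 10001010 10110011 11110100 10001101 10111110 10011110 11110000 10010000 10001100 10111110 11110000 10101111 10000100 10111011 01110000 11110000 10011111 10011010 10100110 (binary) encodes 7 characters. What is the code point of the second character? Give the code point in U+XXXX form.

U+E2B3

Offset 0: leading byte 0xE3 = 11100011 → 3-byte char #1 = E3 B2 A8.
Offset 3: leading byte 0xEE = 11101110 → 3-byte char #2 = EE 8A B3.
Leading byte 0xEE = 11101110 matches 1110xxxx → 3-byte sequence.
Byte 1: 0xEE = 11101110, payload 1110 (4 bits).
Byte 2: 0x8A = 10001010 (10xxxxxx ✓), payload 001010.
Byte 3: 0xB3 = 10110011 (10xxxxxx ✓), payload 110011.
Concatenate: 1110001010110011 = 0xE2B3 (16 bits → U+E2B3).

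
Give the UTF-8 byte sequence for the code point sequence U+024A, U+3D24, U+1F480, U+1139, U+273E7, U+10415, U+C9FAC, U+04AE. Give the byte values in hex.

U+024A: 2-byte form → C9 8A.
U+3D24: 3-byte form → E3 B4 A4.
U+1F480: 4-byte form → F0 9F 92 80.
U+1139: 3-byte form → E1 84 B9.
U+273E7: 4-byte form → F0 A7 8F A7.
U+10415: 4-byte form → F0 90 90 95.
U+C9FAC: 4-byte form → F3 89 BE AC.
U+04AE: 2-byte form → D2 AE.
Concatenated (26 bytes): C9 8A E3 B4 A4 F0 9F 92 80 E1 84 B9 F0 A7 8F A7 F0 90 90 95 F3 89 BE AC D2 AE.

C9 8A E3 B4 A4 F0 9F 92 80 E1 84 B9 F0 A7 8F A7 F0 90 90 95 F3 89 BE AC D2 AE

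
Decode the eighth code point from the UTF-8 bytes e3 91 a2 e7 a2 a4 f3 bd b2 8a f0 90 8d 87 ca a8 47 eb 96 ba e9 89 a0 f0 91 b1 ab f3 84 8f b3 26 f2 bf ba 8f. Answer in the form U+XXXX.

U+9260

Offset 0: leading byte 0xE3 = 11100011 → 3-byte char #1 = E3 91 A2.
Offset 3: leading byte 0xE7 = 11100111 → 3-byte char #2 = E7 A2 A4.
Offset 6: leading byte 0xF3 = 11110011 → 4-byte char #3 = F3 BD B2 8A.
Offset 10: leading byte 0xF0 = 11110000 → 4-byte char #4 = F0 90 8D 87.
Offset 14: leading byte 0xCA = 11001010 → 2-byte char #5 = CA A8.
Offset 16: leading byte 0x47 = 01000111 → 1-byte char #6 = 47.
Offset 17: leading byte 0xEB = 11101011 → 3-byte char #7 = EB 96 BA.
Offset 20: leading byte 0xE9 = 11101001 → 3-byte char #8 = E9 89 A0.
Leading byte 0xE9 = 11101001 matches 1110xxxx → 3-byte sequence.
Byte 1: 0xE9 = 11101001, payload 1001 (4 bits).
Byte 2: 0x89 = 10001001 (10xxxxxx ✓), payload 001001.
Byte 3: 0xA0 = 10100000 (10xxxxxx ✓), payload 100000.
Concatenate: 1001001001100000 = 0x9260 (16 bits → U+9260).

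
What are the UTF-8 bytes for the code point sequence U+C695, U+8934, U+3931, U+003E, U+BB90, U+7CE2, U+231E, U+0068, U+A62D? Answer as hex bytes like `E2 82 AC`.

U+C695: 3-byte form → EC 9A 95.
U+8934: 3-byte form → E8 A4 B4.
U+3931: 3-byte form → E3 A4 B1.
U+003E: 1-byte form → 3E.
U+BB90: 3-byte form → EB AE 90.
U+7CE2: 3-byte form → E7 B3 A2.
U+231E: 3-byte form → E2 8C 9E.
U+0068: 1-byte form → 68.
U+A62D: 3-byte form → EA 98 AD.
Concatenated (23 bytes): EC 9A 95 E8 A4 B4 E3 A4 B1 3E EB AE 90 E7 B3 A2 E2 8C 9E 68 EA 98 AD.

EC 9A 95 E8 A4 B4 E3 A4 B1 3E EB AE 90 E7 B3 A2 E2 8C 9E 68 EA 98 AD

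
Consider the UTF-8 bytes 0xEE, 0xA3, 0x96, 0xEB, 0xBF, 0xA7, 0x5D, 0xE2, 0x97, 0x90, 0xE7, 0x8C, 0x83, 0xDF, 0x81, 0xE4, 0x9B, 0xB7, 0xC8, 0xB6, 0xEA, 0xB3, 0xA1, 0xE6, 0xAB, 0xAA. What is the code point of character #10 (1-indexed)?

Offset 0: leading byte 0xEE = 11101110 → 3-byte char #1 = EE A3 96.
Offset 3: leading byte 0xEB = 11101011 → 3-byte char #2 = EB BF A7.
Offset 6: leading byte 0x5D = 01011101 → 1-byte char #3 = 5D.
Offset 7: leading byte 0xE2 = 11100010 → 3-byte char #4 = E2 97 90.
Offset 10: leading byte 0xE7 = 11100111 → 3-byte char #5 = E7 8C 83.
Offset 13: leading byte 0xDF = 11011111 → 2-byte char #6 = DF 81.
Offset 15: leading byte 0xE4 = 11100100 → 3-byte char #7 = E4 9B B7.
Offset 18: leading byte 0xC8 = 11001000 → 2-byte char #8 = C8 B6.
Offset 20: leading byte 0xEA = 11101010 → 3-byte char #9 = EA B3 A1.
Offset 23: leading byte 0xE6 = 11100110 → 3-byte char #10 = E6 AB AA.
Leading byte 0xE6 = 11100110 matches 1110xxxx → 3-byte sequence.
Byte 1: 0xE6 = 11100110, payload 0110 (4 bits).
Byte 2: 0xAB = 10101011 (10xxxxxx ✓), payload 101011.
Byte 3: 0xAA = 10101010 (10xxxxxx ✓), payload 101010.
Concatenate: 0110101011101010 = 0x6AEA (16 bits → U+6AEA).

U+6AEA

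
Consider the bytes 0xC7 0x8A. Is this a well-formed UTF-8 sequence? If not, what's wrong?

Leading byte 0xC7 = 11000111 → 2-byte form.
Continuation bytes 0x8A=10001010 all match 10xxxxxx.
Decoded value 0x1CA is ≥ 0x80 (shortest form) and not a surrogate.

valid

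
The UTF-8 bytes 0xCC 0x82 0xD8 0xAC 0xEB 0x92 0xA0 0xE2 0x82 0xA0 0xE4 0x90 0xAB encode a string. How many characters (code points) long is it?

5

Byte at offset 0: 0xCC = 11001100 → 2-byte char (#1). Advance 2.
Byte at offset 2: 0xD8 = 11011000 → 2-byte char (#2). Advance 2.
Byte at offset 4: 0xEB = 11101011 → 3-byte char (#3). Advance 3.
Byte at offset 7: 0xE2 = 11100010 → 3-byte char (#4). Advance 3.
Byte at offset 10: 0xE4 = 11100100 → 3-byte char (#5). Advance 3.
Reached end at offset 13 after 5 code points.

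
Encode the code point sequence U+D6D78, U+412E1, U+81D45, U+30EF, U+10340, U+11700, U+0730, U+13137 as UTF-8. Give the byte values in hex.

U+D6D78: 4-byte form → F3 96 B5 B8.
U+412E1: 4-byte form → F1 81 8B A1.
U+81D45: 4-byte form → F2 81 B5 85.
U+30EF: 3-byte form → E3 83 AF.
U+10340: 4-byte form → F0 90 8D 80.
U+11700: 4-byte form → F0 91 9C 80.
U+0730: 2-byte form → DC B0.
U+13137: 4-byte form → F0 93 84 B7.
Concatenated (29 bytes): F3 96 B5 B8 F1 81 8B A1 F2 81 B5 85 E3 83 AF F0 90 8D 80 F0 91 9C 80 DC B0 F0 93 84 B7.

F3 96 B5 B8 F1 81 8B A1 F2 81 B5 85 E3 83 AF F0 90 8D 80 F0 91 9C 80 DC B0 F0 93 84 B7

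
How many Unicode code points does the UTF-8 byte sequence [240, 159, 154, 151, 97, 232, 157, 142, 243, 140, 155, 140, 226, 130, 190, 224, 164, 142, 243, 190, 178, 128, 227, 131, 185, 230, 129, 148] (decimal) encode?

Byte at offset 0: 0xF0 = 11110000 → 4-byte char (#1). Advance 4.
Byte at offset 4: 0x61 = 01100001 → 1-byte char (#2). Advance 1.
Byte at offset 5: 0xE8 = 11101000 → 3-byte char (#3). Advance 3.
Byte at offset 8: 0xF3 = 11110011 → 4-byte char (#4). Advance 4.
Byte at offset 12: 0xE2 = 11100010 → 3-byte char (#5). Advance 3.
Byte at offset 15: 0xE0 = 11100000 → 3-byte char (#6). Advance 3.
Byte at offset 18: 0xF3 = 11110011 → 4-byte char (#7). Advance 4.
Byte at offset 22: 0xE3 = 11100011 → 3-byte char (#8). Advance 3.
Byte at offset 25: 0xE6 = 11100110 → 3-byte char (#9). Advance 3.
Reached end at offset 28 after 9 code points.

9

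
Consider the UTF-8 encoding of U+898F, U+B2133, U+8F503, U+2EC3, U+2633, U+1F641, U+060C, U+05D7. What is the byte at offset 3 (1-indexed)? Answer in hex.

1-indexed offset 3 is 0-indexed offset 2.
U+898F → 3-byte form E8 A6 8F at offsets 0–2.
Offset 2 falls in char 1's range; it's byte 3 of E8 A6 8F = 0x8F.

0x8F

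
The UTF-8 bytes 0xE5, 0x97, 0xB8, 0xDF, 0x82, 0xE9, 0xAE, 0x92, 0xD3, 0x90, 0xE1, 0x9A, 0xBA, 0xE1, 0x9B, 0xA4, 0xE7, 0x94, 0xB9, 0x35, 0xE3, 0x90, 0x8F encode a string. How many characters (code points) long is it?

9

Byte at offset 0: 0xE5 = 11100101 → 3-byte char (#1). Advance 3.
Byte at offset 3: 0xDF = 11011111 → 2-byte char (#2). Advance 2.
Byte at offset 5: 0xE9 = 11101001 → 3-byte char (#3). Advance 3.
Byte at offset 8: 0xD3 = 11010011 → 2-byte char (#4). Advance 2.
Byte at offset 10: 0xE1 = 11100001 → 3-byte char (#5). Advance 3.
Byte at offset 13: 0xE1 = 11100001 → 3-byte char (#6). Advance 3.
Byte at offset 16: 0xE7 = 11100111 → 3-byte char (#7). Advance 3.
Byte at offset 19: 0x35 = 00110101 → 1-byte char (#8). Advance 1.
Byte at offset 20: 0xE3 = 11100011 → 3-byte char (#9). Advance 3.
Reached end at offset 23 after 9 code points.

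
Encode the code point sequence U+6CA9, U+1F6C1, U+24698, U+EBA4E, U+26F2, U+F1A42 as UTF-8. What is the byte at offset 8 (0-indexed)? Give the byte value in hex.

0xA4

U+6CA9 → 3-byte form E6 B2 A9 at offsets 0–2.
U+1F6C1 → 4-byte form F0 9F 9B 81 at offsets 3–6.
U+24698 → 4-byte form F0 A4 9A 98 at offsets 7–10.
Offset 8 falls in char 3's range; it's byte 2 of F0 A4 9A 98 = 0xA4.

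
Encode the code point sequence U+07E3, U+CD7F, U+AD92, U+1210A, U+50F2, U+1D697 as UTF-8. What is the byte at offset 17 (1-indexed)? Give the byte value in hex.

0x9D

1-indexed offset 17 is 0-indexed offset 16.
U+07E3 → 2-byte form DF A3 at offsets 0–1.
U+CD7F → 3-byte form EC B5 BF at offsets 2–4.
U+AD92 → 3-byte form EA B6 92 at offsets 5–7.
U+1210A → 4-byte form F0 92 84 8A at offsets 8–11.
U+50F2 → 3-byte form E5 83 B2 at offsets 12–14.
U+1D697 → 4-byte form F0 9D 9A 97 at offsets 15–18.
Offset 16 falls in char 6's range; it's byte 2 of F0 9D 9A 97 = 0x9D.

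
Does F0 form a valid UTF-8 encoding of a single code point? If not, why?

Leading byte 0xF0 = 11110000 → 4-byte form, but only 1 byte is present.

invalid (sequence truncated)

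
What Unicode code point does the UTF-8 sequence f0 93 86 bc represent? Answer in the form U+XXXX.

Leading byte 0xF0 = 11110000 matches 11110xxx → 4-byte sequence.
Byte 1: 0xF0 = 11110000, payload 000 (3 bits).
Byte 2: 0x93 = 10010011 (10xxxxxx ✓), payload 010011.
Byte 3: 0x86 = 10000110 (10xxxxxx ✓), payload 000110.
Byte 4: 0xBC = 10111100 (10xxxxxx ✓), payload 111100.
Concatenate: 000010011000110111100 = 0x131BC (21 bits → U+131BC).

U+131BC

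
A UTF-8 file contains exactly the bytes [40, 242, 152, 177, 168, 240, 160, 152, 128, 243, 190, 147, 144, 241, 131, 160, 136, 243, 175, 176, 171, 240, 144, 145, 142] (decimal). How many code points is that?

Byte at offset 0: 0x28 = 00101000 → 1-byte char (#1). Advance 1.
Byte at offset 1: 0xF2 = 11110010 → 4-byte char (#2). Advance 4.
Byte at offset 5: 0xF0 = 11110000 → 4-byte char (#3). Advance 4.
Byte at offset 9: 0xF3 = 11110011 → 4-byte char (#4). Advance 4.
Byte at offset 13: 0xF1 = 11110001 → 4-byte char (#5). Advance 4.
Byte at offset 17: 0xF3 = 11110011 → 4-byte char (#6). Advance 4.
Byte at offset 21: 0xF0 = 11110000 → 4-byte char (#7). Advance 4.
Reached end at offset 25 after 7 code points.

7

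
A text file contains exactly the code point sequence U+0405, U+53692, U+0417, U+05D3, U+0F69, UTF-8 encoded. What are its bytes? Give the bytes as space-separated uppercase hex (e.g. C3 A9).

D0 85 F1 93 9A 92 D0 97 D7 93 E0 BD A9

U+0405: 2-byte form → D0 85.
U+53692: 4-byte form → F1 93 9A 92.
U+0417: 2-byte form → D0 97.
U+05D3: 2-byte form → D7 93.
U+0F69: 3-byte form → E0 BD A9.
Concatenated (13 bytes): D0 85 F1 93 9A 92 D0 97 D7 93 E0 BD A9.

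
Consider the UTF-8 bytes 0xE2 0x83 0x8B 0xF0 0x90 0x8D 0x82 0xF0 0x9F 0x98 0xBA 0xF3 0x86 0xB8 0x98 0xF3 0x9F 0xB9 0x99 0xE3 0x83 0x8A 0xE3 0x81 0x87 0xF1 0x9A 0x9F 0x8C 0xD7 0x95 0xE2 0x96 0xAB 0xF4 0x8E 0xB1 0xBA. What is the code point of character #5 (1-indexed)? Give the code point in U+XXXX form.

U+DFE59

Offset 0: leading byte 0xE2 = 11100010 → 3-byte char #1 = E2 83 8B.
Offset 3: leading byte 0xF0 = 11110000 → 4-byte char #2 = F0 90 8D 82.
Offset 7: leading byte 0xF0 = 11110000 → 4-byte char #3 = F0 9F 98 BA.
Offset 11: leading byte 0xF3 = 11110011 → 4-byte char #4 = F3 86 B8 98.
Offset 15: leading byte 0xF3 = 11110011 → 4-byte char #5 = F3 9F B9 99.
Leading byte 0xF3 = 11110011 matches 11110xxx → 4-byte sequence.
Byte 1: 0xF3 = 11110011, payload 011 (3 bits).
Byte 2: 0x9F = 10011111 (10xxxxxx ✓), payload 011111.
Byte 3: 0xB9 = 10111001 (10xxxxxx ✓), payload 111001.
Byte 4: 0x99 = 10011001 (10xxxxxx ✓), payload 011001.
Concatenate: 011011111111001011001 = 0xDFE59 (21 bits → U+DFE59).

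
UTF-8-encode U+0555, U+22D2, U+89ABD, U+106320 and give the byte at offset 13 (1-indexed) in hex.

1-indexed offset 13 is 0-indexed offset 12.
U+0555 → 2-byte form D5 95 at offsets 0–1.
U+22D2 → 3-byte form E2 8B 92 at offsets 2–4.
U+89ABD → 4-byte form F2 89 AA BD at offsets 5–8.
U+106320 → 4-byte form F4 86 8C A0 at offsets 9–12.
Offset 12 falls in char 4's range; it's byte 4 of F4 86 8C A0 = 0xA0.

0xA0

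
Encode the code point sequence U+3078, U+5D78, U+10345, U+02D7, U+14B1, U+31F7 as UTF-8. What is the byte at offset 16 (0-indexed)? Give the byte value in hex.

0x87

U+3078 → 3-byte form E3 81 B8 at offsets 0–2.
U+5D78 → 3-byte form E5 B5 B8 at offsets 3–5.
U+10345 → 4-byte form F0 90 8D 85 at offsets 6–9.
U+02D7 → 2-byte form CB 97 at offsets 10–11.
U+14B1 → 3-byte form E1 92 B1 at offsets 12–14.
U+31F7 → 3-byte form E3 87 B7 at offsets 15–17.
Offset 16 falls in char 6's range; it's byte 2 of E3 87 B7 = 0x87.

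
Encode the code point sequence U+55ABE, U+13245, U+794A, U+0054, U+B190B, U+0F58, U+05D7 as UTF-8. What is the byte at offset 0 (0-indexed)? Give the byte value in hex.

U+55ABE → 4-byte form F1 95 AA BE at offsets 0–3.
Offset 0 falls in char 1's range; it's byte 1 of F1 95 AA BE = 0xF1.

0xF1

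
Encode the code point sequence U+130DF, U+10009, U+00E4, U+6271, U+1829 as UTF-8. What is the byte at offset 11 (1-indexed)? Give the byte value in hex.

1-indexed offset 11 is 0-indexed offset 10.
U+130DF → 4-byte form F0 93 83 9F at offsets 0–3.
U+10009 → 4-byte form F0 90 80 89 at offsets 4–7.
U+00E4 → 2-byte form C3 A4 at offsets 8–9.
U+6271 → 3-byte form E6 89 B1 at offsets 10–12.
Offset 10 falls in char 4's range; it's byte 1 of E6 89 B1 = 0xE6.

0xE6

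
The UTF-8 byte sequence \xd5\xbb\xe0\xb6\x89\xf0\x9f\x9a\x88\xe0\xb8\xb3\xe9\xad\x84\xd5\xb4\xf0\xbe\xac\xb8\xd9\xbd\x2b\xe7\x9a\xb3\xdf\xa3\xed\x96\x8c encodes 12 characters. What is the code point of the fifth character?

Offset 0: leading byte 0xD5 = 11010101 → 2-byte char #1 = D5 BB.
Offset 2: leading byte 0xE0 = 11100000 → 3-byte char #2 = E0 B6 89.
Offset 5: leading byte 0xF0 = 11110000 → 4-byte char #3 = F0 9F 9A 88.
Offset 9: leading byte 0xE0 = 11100000 → 3-byte char #4 = E0 B8 B3.
Offset 12: leading byte 0xE9 = 11101001 → 3-byte char #5 = E9 AD 84.
Leading byte 0xE9 = 11101001 matches 1110xxxx → 3-byte sequence.
Byte 1: 0xE9 = 11101001, payload 1001 (4 bits).
Byte 2: 0xAD = 10101101 (10xxxxxx ✓), payload 101101.
Byte 3: 0x84 = 10000100 (10xxxxxx ✓), payload 000100.
Concatenate: 1001101101000100 = 0x9B44 (16 bits → U+9B44).

U+9B44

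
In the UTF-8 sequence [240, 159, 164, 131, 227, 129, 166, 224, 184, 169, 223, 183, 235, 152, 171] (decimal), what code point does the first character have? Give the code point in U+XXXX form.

U+1F903

Offset 0: leading byte 0xF0 = 11110000 → 4-byte char #1 = F0 9F A4 83.
Leading byte 0xF0 = 11110000 matches 11110xxx → 4-byte sequence.
Byte 1: 0xF0 = 11110000, payload 000 (3 bits).
Byte 2: 0x9F = 10011111 (10xxxxxx ✓), payload 011111.
Byte 3: 0xA4 = 10100100 (10xxxxxx ✓), payload 100100.
Byte 4: 0x83 = 10000011 (10xxxxxx ✓), payload 000011.
Concatenate: 000011111100100000011 = 0x1F903 (21 bits → U+1F903).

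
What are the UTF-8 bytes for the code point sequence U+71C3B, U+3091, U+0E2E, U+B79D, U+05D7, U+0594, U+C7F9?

F1 B1 B0 BB E3 82 91 E0 B8 AE EB 9E 9D D7 97 D6 94 EC 9F B9

U+71C3B: 4-byte form → F1 B1 B0 BB.
U+3091: 3-byte form → E3 82 91.
U+0E2E: 3-byte form → E0 B8 AE.
U+B79D: 3-byte form → EB 9E 9D.
U+05D7: 2-byte form → D7 97.
U+0594: 2-byte form → D6 94.
U+C7F9: 3-byte form → EC 9F B9.
Concatenated (20 bytes): F1 B1 B0 BB E3 82 91 E0 B8 AE EB 9E 9D D7 97 D6 94 EC 9F B9.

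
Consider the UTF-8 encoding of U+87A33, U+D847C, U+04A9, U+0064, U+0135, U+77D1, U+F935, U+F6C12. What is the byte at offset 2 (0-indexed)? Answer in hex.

U+87A33 → 4-byte form F2 87 A8 B3 at offsets 0–3.
Offset 2 falls in char 1's range; it's byte 3 of F2 87 A8 B3 = 0xA8.

0xA8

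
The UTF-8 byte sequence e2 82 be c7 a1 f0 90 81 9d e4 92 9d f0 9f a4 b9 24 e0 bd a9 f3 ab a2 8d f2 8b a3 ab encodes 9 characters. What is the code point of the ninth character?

U+8B8EB

Offset 0: leading byte 0xE2 = 11100010 → 3-byte char #1 = E2 82 BE.
Offset 3: leading byte 0xC7 = 11000111 → 2-byte char #2 = C7 A1.
Offset 5: leading byte 0xF0 = 11110000 → 4-byte char #3 = F0 90 81 9D.
Offset 9: leading byte 0xE4 = 11100100 → 3-byte char #4 = E4 92 9D.
Offset 12: leading byte 0xF0 = 11110000 → 4-byte char #5 = F0 9F A4 B9.
Offset 16: leading byte 0x24 = 00100100 → 1-byte char #6 = 24.
Offset 17: leading byte 0xE0 = 11100000 → 3-byte char #7 = E0 BD A9.
Offset 20: leading byte 0xF3 = 11110011 → 4-byte char #8 = F3 AB A2 8D.
Offset 24: leading byte 0xF2 = 11110010 → 4-byte char #9 = F2 8B A3 AB.
Leading byte 0xF2 = 11110010 matches 11110xxx → 4-byte sequence.
Byte 1: 0xF2 = 11110010, payload 010 (3 bits).
Byte 2: 0x8B = 10001011 (10xxxxxx ✓), payload 001011.
Byte 3: 0xA3 = 10100011 (10xxxxxx ✓), payload 100011.
Byte 4: 0xAB = 10101011 (10xxxxxx ✓), payload 101011.
Concatenate: 010001011100011101011 = 0x8B8EB (21 bits → U+8B8EB).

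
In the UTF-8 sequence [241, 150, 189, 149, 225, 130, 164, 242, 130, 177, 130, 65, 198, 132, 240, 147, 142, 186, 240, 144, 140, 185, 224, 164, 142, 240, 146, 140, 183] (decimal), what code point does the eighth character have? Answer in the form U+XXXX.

U+090E

Offset 0: leading byte 0xF1 = 11110001 → 4-byte char #1 = F1 96 BD 95.
Offset 4: leading byte 0xE1 = 11100001 → 3-byte char #2 = E1 82 A4.
Offset 7: leading byte 0xF2 = 11110010 → 4-byte char #3 = F2 82 B1 82.
Offset 11: leading byte 0x41 = 01000001 → 1-byte char #4 = 41.
Offset 12: leading byte 0xC6 = 11000110 → 2-byte char #5 = C6 84.
Offset 14: leading byte 0xF0 = 11110000 → 4-byte char #6 = F0 93 8E BA.
Offset 18: leading byte 0xF0 = 11110000 → 4-byte char #7 = F0 90 8C B9.
Offset 22: leading byte 0xE0 = 11100000 → 3-byte char #8 = E0 A4 8E.
Leading byte 0xE0 = 11100000 matches 1110xxxx → 3-byte sequence.
Byte 1: 0xE0 = 11100000, payload 0000 (4 bits).
Byte 2: 0xA4 = 10100100 (10xxxxxx ✓), payload 100100.
Byte 3: 0x8E = 10001110 (10xxxxxx ✓), payload 001110.
Concatenate: 0000100100001110 = 0x90E (16 bits → U+090E).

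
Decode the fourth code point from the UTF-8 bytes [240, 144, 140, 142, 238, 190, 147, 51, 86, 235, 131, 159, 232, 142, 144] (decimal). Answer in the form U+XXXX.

U+0056

Offset 0: leading byte 0xF0 = 11110000 → 4-byte char #1 = F0 90 8C 8E.
Offset 4: leading byte 0xEE = 11101110 → 3-byte char #2 = EE BE 93.
Offset 7: leading byte 0x33 = 00110011 → 1-byte char #3 = 33.
Offset 8: leading byte 0x56 = 01010110 → 1-byte char #4 = 56.
Leading byte 0x56 = 01010110 matches 0xxxxxxx → 1-byte sequence.
Byte 1: 0x56 = 01010110, payload 1010110 (7 bits).
Concatenate: 1010110 = 0x56 (7 bits → U+0056).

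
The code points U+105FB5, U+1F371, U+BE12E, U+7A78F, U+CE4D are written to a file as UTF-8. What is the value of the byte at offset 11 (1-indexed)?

0x84

1-indexed offset 11 is 0-indexed offset 10.
U+105FB5 → 4-byte form F4 85 BE B5 at offsets 0–3.
U+1F371 → 4-byte form F0 9F 8D B1 at offsets 4–7.
U+BE12E → 4-byte form F2 BE 84 AE at offsets 8–11.
Offset 10 falls in char 3's range; it's byte 3 of F2 BE 84 AE = 0x84.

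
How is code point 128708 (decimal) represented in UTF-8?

U+1F6C4 = 0x1F6C4 = 128708 decimal. In range U+10000–U+10FFFF → 4-byte form: 11110xxx 10xxxxxx 10xxxxxx 10xxxxxx.
Binary (21 bits): 000011111011011000100.
Split 3+6+6+6: 000 | 011111 | 011011 | 000100.
Byte 1: 11110000 = 0xF0.
Byte 2: 10011111 = 0x9F.
Byte 3: 10011011 = 0x9B.
Byte 4: 10000100 = 0x84.

F0 9F 9B 84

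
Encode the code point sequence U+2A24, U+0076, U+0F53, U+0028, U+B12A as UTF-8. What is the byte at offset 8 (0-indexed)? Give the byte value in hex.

U+2A24 → 3-byte form E2 A8 A4 at offsets 0–2.
U+0076 → 1-byte form 76 at offsets 3–3.
U+0F53 → 3-byte form E0 BD 93 at offsets 4–6.
U+0028 → 1-byte form 28 at offsets 7–7.
U+B12A → 3-byte form EB 84 AA at offsets 8–10.
Offset 8 falls in char 5's range; it's byte 1 of EB 84 AA = 0xEB.

0xEB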